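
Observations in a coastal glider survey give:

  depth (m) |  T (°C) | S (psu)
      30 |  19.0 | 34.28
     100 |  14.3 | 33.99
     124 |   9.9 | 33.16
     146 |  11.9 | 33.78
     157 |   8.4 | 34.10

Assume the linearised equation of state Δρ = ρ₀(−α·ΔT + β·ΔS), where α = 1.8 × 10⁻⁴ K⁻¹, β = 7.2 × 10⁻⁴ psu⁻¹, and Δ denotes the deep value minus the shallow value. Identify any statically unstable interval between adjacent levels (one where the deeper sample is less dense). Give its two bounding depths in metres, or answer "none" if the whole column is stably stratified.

Evaluate Δρ/ρ₀ = −αΔT + βΔS across each adjacent pair:
  30–100 m: −αΔT+βΔS = −(1.8 × 10⁻⁴)(-4.7)+(7.2 × 10⁻⁴)(-0.29) = 6.4 × 10⁻⁴ → stable
  100–124 m: −αΔT+βΔS = −(1.8 × 10⁻⁴)(-4.4)+(7.2 × 10⁻⁴)(-0.83) = 1.9 × 10⁻⁴ → stable
  124–146 m: −αΔT+βΔS = −(1.8 × 10⁻⁴)(+2.0)+(7.2 × 10⁻⁴)(+0.62) = 8.6 × 10⁻⁵ → stable
  146–157 m: −αΔT+βΔS = −(1.8 × 10⁻⁴)(-3.5)+(7.2 × 10⁻⁴)(+0.32) = 8.6 × 10⁻⁴ → stable
Every interval has Δρ > 0: the column is stably stratified throughout.

none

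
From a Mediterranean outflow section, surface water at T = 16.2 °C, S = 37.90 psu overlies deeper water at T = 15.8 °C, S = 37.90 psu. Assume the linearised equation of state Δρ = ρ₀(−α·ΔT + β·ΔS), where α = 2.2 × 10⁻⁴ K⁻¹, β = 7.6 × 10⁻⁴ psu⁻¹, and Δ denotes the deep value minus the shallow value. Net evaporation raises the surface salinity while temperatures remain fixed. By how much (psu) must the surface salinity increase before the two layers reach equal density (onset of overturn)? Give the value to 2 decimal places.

0.12 psu

Neutral buoyancy requires −α(T_deep − T_surf) + β(S_deep − S_surf′) = 0.
S_surf′ = S_deep − (α/β)·ΔT = 37.90 − (2.2 × 10⁻⁴/7.6 × 10⁻⁴)·(-0.4) = 38.0158 psu.
Increase required: 38.0158 − 37.90 = 0.1158 psu.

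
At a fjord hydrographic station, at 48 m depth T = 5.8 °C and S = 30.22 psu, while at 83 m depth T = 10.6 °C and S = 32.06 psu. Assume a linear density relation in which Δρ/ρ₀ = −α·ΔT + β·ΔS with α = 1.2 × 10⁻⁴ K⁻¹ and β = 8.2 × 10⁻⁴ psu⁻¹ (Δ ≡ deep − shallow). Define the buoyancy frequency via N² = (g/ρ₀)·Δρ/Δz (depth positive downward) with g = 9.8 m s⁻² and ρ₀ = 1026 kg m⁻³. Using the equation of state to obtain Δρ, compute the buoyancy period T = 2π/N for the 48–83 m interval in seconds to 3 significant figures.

389 s

ΔT = +4.8 K, ΔS = +1.84 psu (deep − shallow).
Δρ/ρ₀ = −αΔT + βΔS = -5.76 × 10⁻⁴ + 1.5088 × 10⁻³ = 9.328 × 10⁻⁴, so Δρ ≈ 0.9571 kg m⁻³.
N² = (g/ρ₀)·Δρ/Δz = g·(Δρ/ρ₀)/Δz = 9.8 × 9.328 × 10⁻⁴ / 35 = 2.6118 × 10⁻⁴ s⁻².
N = √(2.6118 × 10⁻⁴) = 0.016161 rad s⁻¹ → T = 2π/N = 388.79 s ≈ 389 s.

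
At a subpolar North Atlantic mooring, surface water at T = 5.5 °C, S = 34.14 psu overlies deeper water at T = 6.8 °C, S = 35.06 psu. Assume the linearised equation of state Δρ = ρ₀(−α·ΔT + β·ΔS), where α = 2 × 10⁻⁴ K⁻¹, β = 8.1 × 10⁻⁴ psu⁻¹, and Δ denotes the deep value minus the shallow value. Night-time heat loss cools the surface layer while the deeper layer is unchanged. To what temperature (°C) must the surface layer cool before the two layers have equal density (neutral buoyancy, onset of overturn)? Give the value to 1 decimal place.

3.1 °C

Neutral buoyancy requires Δρ = 0, i.e. −α(T_deep − T_surf′) + β(S_deep − S_surf) = 0.
T_surf′ = T_deep − (β/α)·ΔS = 6.8 − (8.1 × 10⁻⁴/2 × 10⁻⁴)·(+0.92) = 3.074 °C.
Cooling required: 5.5 − (3.074) = 2.426 °C.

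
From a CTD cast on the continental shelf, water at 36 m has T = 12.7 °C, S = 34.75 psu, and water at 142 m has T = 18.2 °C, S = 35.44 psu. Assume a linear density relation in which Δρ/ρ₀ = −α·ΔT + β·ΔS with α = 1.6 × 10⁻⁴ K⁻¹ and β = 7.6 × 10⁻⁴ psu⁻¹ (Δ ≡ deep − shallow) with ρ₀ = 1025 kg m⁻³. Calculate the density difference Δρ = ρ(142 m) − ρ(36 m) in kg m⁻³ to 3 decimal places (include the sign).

ΔT = +5.5 K, ΔS = +0.69 psu (deep − shallow).
Δρ/ρ₀ = −(1.6 × 10⁻⁴)(+5.5) + (7.6 × 10⁻⁴)(+0.69) = -3.556 × 10⁻⁴.
Δρ = 1025 × (-3.556 × 10⁻⁴) = -0.364 kg m⁻³.
Negative Δρ: lighter below, statically unstable.

-0.364 kg m⁻³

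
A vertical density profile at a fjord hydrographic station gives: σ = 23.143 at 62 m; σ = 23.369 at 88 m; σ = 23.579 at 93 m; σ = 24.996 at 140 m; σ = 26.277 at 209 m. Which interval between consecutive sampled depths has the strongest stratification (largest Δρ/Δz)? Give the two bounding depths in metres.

88–93 m

Compute the density gradient over each adjacent pair:
  62–88 m: Δρ/Δz = 0.226/26 = 8.7 × 10⁻³ kg m⁻⁴
  88–93 m: Δρ/Δz = 0.210/5 = 0.042 kg m⁻⁴
  93–140 m: Δρ/Δz = 1.417/47 = 0.030 kg m⁻⁴
  140–209 m: Δρ/Δz = 1.281/69 = 0.019 kg m⁻⁴
The largest gradient is in the 88–93 m interval — the pycnocline.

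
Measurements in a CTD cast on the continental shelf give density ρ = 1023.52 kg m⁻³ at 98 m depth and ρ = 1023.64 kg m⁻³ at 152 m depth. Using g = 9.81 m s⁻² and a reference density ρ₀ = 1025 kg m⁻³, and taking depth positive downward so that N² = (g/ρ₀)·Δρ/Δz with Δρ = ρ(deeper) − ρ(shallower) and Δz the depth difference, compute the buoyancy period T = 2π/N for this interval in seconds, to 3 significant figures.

Δρ = 1023.64 − 1023.52 = 0.12 kg m⁻³ over Δz = 152 − 98 = 54 m.
N² = (9.81/1025) × (0.12/54) = 2.1268 × 10⁻⁵ s⁻².
N = √(2.1268 × 10⁻⁵) = 4.6117 × 10⁻³ rad s⁻¹, so T = 2π/N = 1.3624 × 10³ s ≈ 1.36 × 10³ s.

1.36 × 10³ s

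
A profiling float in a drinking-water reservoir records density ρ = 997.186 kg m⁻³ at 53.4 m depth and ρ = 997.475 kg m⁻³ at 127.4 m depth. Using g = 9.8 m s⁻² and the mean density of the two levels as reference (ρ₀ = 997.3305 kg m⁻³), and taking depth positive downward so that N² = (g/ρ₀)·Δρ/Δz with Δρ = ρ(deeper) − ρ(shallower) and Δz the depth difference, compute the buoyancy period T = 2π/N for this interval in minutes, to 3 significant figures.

Δρ = 997.475 − 997.186 = 0.289 kg m⁻³ over Δz = 127.4 − 53.4 = 74 m.
N² = (9.8/997.3305) × (0.289/74) = 3.8375 × 10⁻⁵ s⁻².
N = √(3.8375 × 10⁻⁵) = 6.1948 × 10⁻³ rad s⁻¹, so T = 2π/N = 1.0143 × 10³ s = 16.905 min ≈ 16.9 min.

16.9 min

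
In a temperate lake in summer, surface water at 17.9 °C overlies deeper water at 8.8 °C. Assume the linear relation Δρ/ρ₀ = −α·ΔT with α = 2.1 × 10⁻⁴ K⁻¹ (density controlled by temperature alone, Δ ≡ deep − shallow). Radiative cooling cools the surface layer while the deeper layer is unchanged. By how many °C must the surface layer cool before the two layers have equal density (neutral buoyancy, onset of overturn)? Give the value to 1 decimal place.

With temperature the only control, equal density requires T_surf′ = T_deep.
T_surf′ = 8.8 °C.
Cooling required: 17.9 − 8.8 = 9.1 °C.

9.1 °C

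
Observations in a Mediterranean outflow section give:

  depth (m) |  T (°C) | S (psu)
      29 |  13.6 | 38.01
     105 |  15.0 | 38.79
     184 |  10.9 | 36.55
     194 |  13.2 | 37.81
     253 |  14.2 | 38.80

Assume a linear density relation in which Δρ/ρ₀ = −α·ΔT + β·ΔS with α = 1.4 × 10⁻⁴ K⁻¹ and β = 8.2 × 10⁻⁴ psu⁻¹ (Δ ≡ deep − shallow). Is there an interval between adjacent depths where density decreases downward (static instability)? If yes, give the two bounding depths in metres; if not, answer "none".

Evaluate Δρ/ρ₀ = −αΔT + βΔS across each adjacent pair:
  29–105 m: −αΔT+βΔS = −(1.4 × 10⁻⁴)(+1.4)+(8.2 × 10⁻⁴)(+0.78) = 4.4 × 10⁻⁴ → stable
  105–184 m: −αΔT+βΔS = −(1.4 × 10⁻⁴)(-4.1)+(8.2 × 10⁻⁴)(-2.24) = -1.3 × 10⁻³ → UNSTABLE
  184–194 m: −αΔT+βΔS = −(1.4 × 10⁻⁴)(+2.3)+(8.2 × 10⁻⁴)(+1.26) = 7.1 × 10⁻⁴ → stable
  194–253 m: −αΔT+βΔS = −(1.4 × 10⁻⁴)(+1.0)+(8.2 × 10⁻⁴)(+0.99) = 6.7 × 10⁻⁴ → stable
The 105–184 m interval has Δρ < 0: lighter water underlies denser water.

105–184 m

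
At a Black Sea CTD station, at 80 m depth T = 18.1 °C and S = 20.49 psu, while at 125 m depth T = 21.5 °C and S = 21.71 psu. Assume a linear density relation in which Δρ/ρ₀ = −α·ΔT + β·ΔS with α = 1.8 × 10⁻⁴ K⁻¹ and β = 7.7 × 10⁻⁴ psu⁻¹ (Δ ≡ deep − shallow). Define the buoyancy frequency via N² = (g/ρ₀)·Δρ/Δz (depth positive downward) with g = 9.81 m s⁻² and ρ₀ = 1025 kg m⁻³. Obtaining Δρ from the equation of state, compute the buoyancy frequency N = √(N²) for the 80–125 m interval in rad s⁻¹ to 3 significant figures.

ΔT = +3.4 K, ΔS = +1.22 psu (deep − shallow).
Δρ/ρ₀ = −αΔT + βΔS = -6.12 × 10⁻⁴ + 9.394 × 10⁻⁴ = 3.274 × 10⁻⁴, so Δρ ≈ 0.3356 kg m⁻³.
N² = (g/ρ₀)·Δρ/Δz = g·(Δρ/ρ₀)/Δz = 9.81 × 3.274 × 10⁻⁴ / 45 = 7.1373 × 10⁻⁵ s⁻².
N = √(7.1373 × 10⁻⁵) = 8.4483 × 10⁻³ rad s⁻¹ ≈ 8.45 × 10⁻³ rad s⁻¹.

8.45 × 10⁻³ rad s⁻¹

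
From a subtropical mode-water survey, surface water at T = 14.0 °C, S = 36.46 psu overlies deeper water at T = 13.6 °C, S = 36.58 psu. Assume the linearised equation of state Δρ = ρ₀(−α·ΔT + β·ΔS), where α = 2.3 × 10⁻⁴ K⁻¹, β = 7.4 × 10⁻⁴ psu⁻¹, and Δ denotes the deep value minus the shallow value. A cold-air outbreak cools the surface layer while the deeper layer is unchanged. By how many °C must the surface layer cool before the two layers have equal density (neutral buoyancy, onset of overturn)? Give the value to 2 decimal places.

0.79 °C

Neutral buoyancy requires Δρ = 0, i.e. −α(T_deep − T_surf′) + β(S_deep − S_surf) = 0.
T_surf′ = T_deep − (β/α)·ΔS = 13.6 − (7.4 × 10⁻⁴/2.3 × 10⁻⁴)·(+0.12) = 13.2139 °C.
Cooling required: 14.0 − (13.2139) = 0.7861 °C.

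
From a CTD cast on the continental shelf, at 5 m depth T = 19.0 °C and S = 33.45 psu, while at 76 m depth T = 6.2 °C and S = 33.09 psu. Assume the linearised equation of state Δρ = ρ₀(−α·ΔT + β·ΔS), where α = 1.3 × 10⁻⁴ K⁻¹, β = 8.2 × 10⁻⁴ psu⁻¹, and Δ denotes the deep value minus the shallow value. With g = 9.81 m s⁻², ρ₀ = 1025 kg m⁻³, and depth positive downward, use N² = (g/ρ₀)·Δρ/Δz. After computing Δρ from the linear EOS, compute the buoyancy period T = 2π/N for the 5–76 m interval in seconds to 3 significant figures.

457 s

ΔT = -12.8 K, ΔS = -0.36 psu (deep − shallow).
Δρ/ρ₀ = −αΔT + βΔS = 1.664 × 10⁻³ − 2.952 × 10⁻⁴ = 1.3688 × 10⁻³, so Δρ ≈ 1.403 kg m⁻³.
N² = (g/ρ₀)·Δρ/Δz = g·(Δρ/ρ₀)/Δz = 9.81 × 1.3688 × 10⁻³ / 71 = 1.8913 × 10⁻⁴ s⁻².
N = √(1.8913 × 10⁻⁴) = 0.013752 rad s⁻¹ → T = 2π/N = 456.89 s ≈ 457 s.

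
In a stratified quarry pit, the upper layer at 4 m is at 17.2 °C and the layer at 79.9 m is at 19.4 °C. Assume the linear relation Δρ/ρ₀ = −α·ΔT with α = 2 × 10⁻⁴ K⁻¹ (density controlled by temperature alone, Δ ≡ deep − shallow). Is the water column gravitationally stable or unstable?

ΔT = 19.4 − 17.2 = +2.2 K, so Δρ/ρ₀ = −αΔT = -4.40 × 10⁻⁴.
Δρ/ρ₀ < 0, so Δρ < 0: deeper water is lighter → statically unstable; the column would overturn.

unstable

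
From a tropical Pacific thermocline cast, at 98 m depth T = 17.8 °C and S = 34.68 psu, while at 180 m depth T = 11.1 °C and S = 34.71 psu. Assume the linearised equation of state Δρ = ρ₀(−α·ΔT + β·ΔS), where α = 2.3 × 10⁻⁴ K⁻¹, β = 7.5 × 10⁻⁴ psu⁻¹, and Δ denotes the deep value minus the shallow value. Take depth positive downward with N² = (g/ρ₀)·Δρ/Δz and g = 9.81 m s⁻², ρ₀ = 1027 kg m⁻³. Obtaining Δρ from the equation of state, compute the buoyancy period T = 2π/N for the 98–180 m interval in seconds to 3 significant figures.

459 s

ΔT = -6.7 K, ΔS = +0.03 psu (deep − shallow).
Δρ/ρ₀ = −αΔT + βΔS = 1.541 × 10⁻³ + 2.25 × 10⁻⁵ = 1.5635 × 10⁻³, so Δρ ≈ 1.606 kg m⁻³.
N² = (g/ρ₀)·Δρ/Δz = g·(Δρ/ρ₀)/Δz = 9.81 × 1.5635 × 10⁻³ / 82 = 1.8705 × 10⁻⁴ s⁻².
N = √(1.8705 × 10⁻⁴) = 0.013677 rad s⁻¹ → T = 2π/N = 459.40 s ≈ 459 s.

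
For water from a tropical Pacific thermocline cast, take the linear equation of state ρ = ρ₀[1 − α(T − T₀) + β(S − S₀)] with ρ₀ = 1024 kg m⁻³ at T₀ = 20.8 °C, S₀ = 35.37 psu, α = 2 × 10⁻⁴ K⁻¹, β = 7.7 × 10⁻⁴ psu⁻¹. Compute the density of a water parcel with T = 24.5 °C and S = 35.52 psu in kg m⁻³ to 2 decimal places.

1023.36 kg m⁻³

T − T₀ = +3.7 K, S − S₀ = +0.15 psu.
Bracket = 1 − α·(+3.7) + β·(+0.15) = 1 + (-6.245 × 10⁻⁴) = 0.9993755.
ρ = 1024 × 0.9993755 = 1023.36 kg m⁻³.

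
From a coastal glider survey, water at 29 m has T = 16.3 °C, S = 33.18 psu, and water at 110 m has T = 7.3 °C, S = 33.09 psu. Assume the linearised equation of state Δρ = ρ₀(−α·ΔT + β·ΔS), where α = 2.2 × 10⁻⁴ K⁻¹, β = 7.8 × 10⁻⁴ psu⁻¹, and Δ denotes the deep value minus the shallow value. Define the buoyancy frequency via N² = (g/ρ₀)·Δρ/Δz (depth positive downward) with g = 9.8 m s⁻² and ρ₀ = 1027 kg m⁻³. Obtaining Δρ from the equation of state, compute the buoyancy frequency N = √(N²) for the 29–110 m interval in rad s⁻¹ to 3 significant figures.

0.0152 rad s⁻¹

ΔT = -9.0 K, ΔS = -0.09 psu (deep − shallow).
Δρ/ρ₀ = −αΔT + βΔS = 1.98 × 10⁻³ − 7.02 × 10⁻⁵ = 1.9098 × 10⁻³, so Δρ ≈ 1.961 kg m⁻³.
N² = (g/ρ₀)·Δρ/Δz = g·(Δρ/ρ₀)/Δz = 9.8 × 1.9098 × 10⁻³ / 81 = 2.3106 × 10⁻⁴ s⁻².
N = √(2.3106 × 10⁻⁴) = 0.015201 rad s⁻¹ ≈ 0.0152 rad s⁻¹.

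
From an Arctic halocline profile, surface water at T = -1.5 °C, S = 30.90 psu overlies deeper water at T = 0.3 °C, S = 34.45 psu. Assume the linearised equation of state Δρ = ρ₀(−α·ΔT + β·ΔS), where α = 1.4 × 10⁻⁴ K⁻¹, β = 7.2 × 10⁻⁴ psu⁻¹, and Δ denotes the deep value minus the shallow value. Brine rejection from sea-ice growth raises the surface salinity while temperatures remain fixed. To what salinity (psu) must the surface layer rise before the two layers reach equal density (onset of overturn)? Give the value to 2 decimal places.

Neutral buoyancy requires −α(T_deep − T_surf) + β(S_deep − S_surf′) = 0.
S_surf′ = S_deep − (α/β)·ΔT = 34.45 − (1.4 × 10⁻⁴/7.2 × 10⁻⁴)·(+1.8) = 34.1000 psu.
Increase required: 34.1000 − 30.90 = 3.2000 psu.

34.10 psu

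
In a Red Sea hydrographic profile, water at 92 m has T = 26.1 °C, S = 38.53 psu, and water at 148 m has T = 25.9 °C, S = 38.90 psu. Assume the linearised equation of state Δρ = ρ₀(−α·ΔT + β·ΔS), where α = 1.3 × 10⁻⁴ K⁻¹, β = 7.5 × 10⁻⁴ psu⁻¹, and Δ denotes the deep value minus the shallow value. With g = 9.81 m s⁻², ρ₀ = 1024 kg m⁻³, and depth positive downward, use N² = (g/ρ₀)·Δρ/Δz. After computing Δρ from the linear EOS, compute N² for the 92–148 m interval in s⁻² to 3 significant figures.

5.32 × 10⁻⁵ s⁻²

ΔT = -0.2 K, ΔS = +0.37 psu (deep − shallow).
Δρ/ρ₀ = −αΔT + βΔS = 2.60 × 10⁻⁵ + 2.775 × 10⁻⁴ = 3.035 × 10⁻⁴, so Δρ ≈ 0.3108 kg m⁻³.
N² = (g/ρ₀)·Δρ/Δz = g·(Δρ/ρ₀)/Δz = 9.81 × 3.035 × 10⁻⁴ / 56 = 5.3167 × 10⁻⁵ s⁻² ≈ 5.32 × 10⁻⁵ s⁻².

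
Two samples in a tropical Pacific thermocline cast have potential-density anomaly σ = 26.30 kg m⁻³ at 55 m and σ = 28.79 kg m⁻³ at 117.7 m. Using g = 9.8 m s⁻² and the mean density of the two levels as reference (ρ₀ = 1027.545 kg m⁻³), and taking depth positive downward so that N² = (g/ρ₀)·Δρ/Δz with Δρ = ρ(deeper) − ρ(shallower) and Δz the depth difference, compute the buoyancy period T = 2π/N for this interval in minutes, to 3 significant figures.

5.38 min

Δρ = 1028.79 − 1026.30 = 2.49 kg m⁻³ over Δz = 117.7 − 55 = 62.7 m.
N² = (9.8/1027.545) × (2.49/62.7) = 3.7875 × 10⁻⁴ s⁻².
N = √(3.7875 × 10⁻⁴) = 0.019462 rad s⁻¹, so T = 2π/N = 322.84 s = 5.3807 min ≈ 5.38 min.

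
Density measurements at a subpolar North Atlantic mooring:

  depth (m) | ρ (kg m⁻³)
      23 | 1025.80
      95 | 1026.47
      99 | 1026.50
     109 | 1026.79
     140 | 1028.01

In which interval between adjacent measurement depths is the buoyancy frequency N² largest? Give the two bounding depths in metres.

109–140 m

Compute the density gradient over each adjacent pair:
  23–95 m: Δρ/Δz = 0.67/72 = 9.3 × 10⁻³ kg m⁻⁴
  95–99 m: Δρ/Δz = 0.03/4 = 7.5 × 10⁻³ kg m⁻⁴
  99–109 m: Δρ/Δz = 0.29/10 = 0.029 kg m⁻⁴
  109–140 m: Δρ/Δz = 1.22/31 = 0.039 kg m⁻⁴
The largest gradient is in the 109–140 m interval — the pycnocline.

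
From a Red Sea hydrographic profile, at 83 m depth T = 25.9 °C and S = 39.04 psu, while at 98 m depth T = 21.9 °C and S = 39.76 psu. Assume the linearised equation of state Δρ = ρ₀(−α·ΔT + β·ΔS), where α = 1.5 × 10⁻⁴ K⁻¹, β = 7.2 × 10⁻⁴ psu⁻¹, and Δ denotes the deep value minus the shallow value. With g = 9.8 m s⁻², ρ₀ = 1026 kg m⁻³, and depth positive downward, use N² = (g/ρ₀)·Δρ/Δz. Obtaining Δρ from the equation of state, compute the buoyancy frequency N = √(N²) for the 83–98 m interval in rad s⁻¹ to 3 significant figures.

0.0270 rad s⁻¹

ΔT = -4.0 K, ΔS = +0.72 psu (deep − shallow).
Δρ/ρ₀ = −αΔT + βΔS = 6.00 × 10⁻⁴ + 5.184 × 10⁻⁴ = 1.1184 × 10⁻³, so Δρ ≈ 1.147 kg m⁻³.
N² = (g/ρ₀)·Δρ/Δz = g·(Δρ/ρ₀)/Δz = 9.8 × 1.1184 × 10⁻³ / 15 = 7.3069 × 10⁻⁴ s⁻².
N = √(7.3069 × 10⁻⁴) = 0.027031 rad s⁻¹ ≈ 0.0270 rad s⁻¹.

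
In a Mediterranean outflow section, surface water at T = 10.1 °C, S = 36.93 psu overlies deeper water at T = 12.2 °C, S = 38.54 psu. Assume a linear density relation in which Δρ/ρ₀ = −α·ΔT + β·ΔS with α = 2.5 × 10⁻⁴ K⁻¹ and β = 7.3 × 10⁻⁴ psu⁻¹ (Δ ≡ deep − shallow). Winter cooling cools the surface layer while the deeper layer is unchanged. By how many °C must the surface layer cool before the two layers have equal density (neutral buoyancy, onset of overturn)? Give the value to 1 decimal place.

Neutral buoyancy requires Δρ = 0, i.e. −α(T_deep − T_surf′) + β(S_deep − S_surf) = 0.
T_surf′ = T_deep − (β/α)·ΔS = 12.2 − (7.3 × 10⁻⁴/2.5 × 10⁻⁴)·(+1.61) = 7.499 °C.
Cooling required: 10.1 − (7.499) = 2.601 °C.

2.6 °C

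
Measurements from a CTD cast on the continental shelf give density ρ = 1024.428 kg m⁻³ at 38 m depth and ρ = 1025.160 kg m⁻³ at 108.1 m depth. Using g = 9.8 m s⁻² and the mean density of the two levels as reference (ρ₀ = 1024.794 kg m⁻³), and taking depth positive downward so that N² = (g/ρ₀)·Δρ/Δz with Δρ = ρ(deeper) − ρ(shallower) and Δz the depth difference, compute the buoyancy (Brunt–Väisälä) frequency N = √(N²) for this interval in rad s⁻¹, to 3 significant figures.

9.99 × 10⁻³ rad s⁻¹

Δρ = 1025.160 − 1024.428 = 0.732 kg m⁻³ over Δz = 108.1 − 38 = 70.1 m.
N² = (9.8/1024.794) × (0.732/70.1) = 9.9858 × 10⁻⁵ s⁻².
N = √(9.9858 × 10⁻⁵) = 9.9929 × 10⁻³ rad s⁻¹ ≈ 9.99 × 10⁻³ rad s⁻¹.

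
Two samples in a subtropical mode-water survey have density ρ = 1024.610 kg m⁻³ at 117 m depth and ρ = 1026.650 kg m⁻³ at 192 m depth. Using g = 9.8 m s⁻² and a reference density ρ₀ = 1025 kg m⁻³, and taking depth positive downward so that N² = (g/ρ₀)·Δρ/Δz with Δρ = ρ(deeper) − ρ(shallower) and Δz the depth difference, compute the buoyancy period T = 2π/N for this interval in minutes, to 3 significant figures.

6.49 min

Δρ = 1026.650 − 1024.610 = 2.040 kg m⁻³ over Δz = 192 − 117 = 75 m.
N² = (9.8/1025) × (2.040/75) = 2.6006 × 10⁻⁴ s⁻².
N = √(2.6006 × 10⁻⁴) = 0.016126 rad s⁻¹, so T = 2π/N = 389.63 s = 6.4938 min ≈ 6.49 min.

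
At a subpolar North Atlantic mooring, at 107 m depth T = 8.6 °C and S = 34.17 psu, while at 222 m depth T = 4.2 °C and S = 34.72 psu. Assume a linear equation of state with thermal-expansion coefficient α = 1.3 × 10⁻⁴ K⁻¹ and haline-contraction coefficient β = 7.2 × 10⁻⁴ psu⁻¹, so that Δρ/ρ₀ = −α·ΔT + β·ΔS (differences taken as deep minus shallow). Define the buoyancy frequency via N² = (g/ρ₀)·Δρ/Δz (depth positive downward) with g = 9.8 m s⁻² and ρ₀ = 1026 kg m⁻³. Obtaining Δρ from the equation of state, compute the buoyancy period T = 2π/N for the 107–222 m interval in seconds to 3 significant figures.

ΔT = -4.4 K, ΔS = +0.55 psu (deep − shallow).
Δρ/ρ₀ = −αΔT + βΔS = 5.72 × 10⁻⁴ + 3.96 × 10⁻⁴ = 9.68 × 10⁻⁴, so Δρ ≈ 0.9932 kg m⁻³.
N² = (g/ρ₀)·Δρ/Δz = g·(Δρ/ρ₀)/Δz = 9.8 × 9.68 × 10⁻⁴ / 115 = 8.2490 × 10⁻⁵ s⁻².
N = √(8.2490 × 10⁻⁵) = 9.0824 × 10⁻³ rad s⁻¹ → T = 2π/N = 691.80 s ≈ 692 s.

692 s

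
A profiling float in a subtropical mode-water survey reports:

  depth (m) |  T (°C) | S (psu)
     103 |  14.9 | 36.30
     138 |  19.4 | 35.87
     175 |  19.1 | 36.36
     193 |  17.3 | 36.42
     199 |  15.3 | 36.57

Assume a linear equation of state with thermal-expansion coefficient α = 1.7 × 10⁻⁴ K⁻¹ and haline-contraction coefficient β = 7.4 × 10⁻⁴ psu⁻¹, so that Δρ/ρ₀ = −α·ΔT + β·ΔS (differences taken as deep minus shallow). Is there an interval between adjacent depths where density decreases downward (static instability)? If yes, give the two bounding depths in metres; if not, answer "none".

Evaluate Δρ/ρ₀ = −αΔT + βΔS across each adjacent pair:
  103–138 m: −αΔT+βΔS = −(1.7 × 10⁻⁴)(+4.5)+(7.4 × 10⁻⁴)(-0.43) = -1.1 × 10⁻³ → UNSTABLE
  138–175 m: −αΔT+βΔS = −(1.7 × 10⁻⁴)(-0.3)+(7.4 × 10⁻⁴)(+0.49) = 4.1 × 10⁻⁴ → stable
  175–193 m: −αΔT+βΔS = −(1.7 × 10⁻⁴)(-1.8)+(7.4 × 10⁻⁴)(+0.06) = 3.5 × 10⁻⁴ → stable
  193–199 m: −αΔT+βΔS = −(1.7 × 10⁻⁴)(-2.0)+(7.4 × 10⁻⁴)(+0.15) = 4.5 × 10⁻⁴ → stable
The 103–138 m interval has Δρ < 0: lighter water underlies denser water.

103–138 m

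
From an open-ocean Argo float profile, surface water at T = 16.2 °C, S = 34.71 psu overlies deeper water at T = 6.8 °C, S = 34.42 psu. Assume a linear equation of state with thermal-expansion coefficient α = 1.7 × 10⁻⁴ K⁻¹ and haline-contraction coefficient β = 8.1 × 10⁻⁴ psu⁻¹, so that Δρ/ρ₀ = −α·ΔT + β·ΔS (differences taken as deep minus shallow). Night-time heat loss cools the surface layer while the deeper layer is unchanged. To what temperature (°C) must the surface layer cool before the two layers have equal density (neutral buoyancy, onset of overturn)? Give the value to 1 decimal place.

Neutral buoyancy requires Δρ = 0, i.e. −α(T_deep − T_surf′) + β(S_deep − S_surf) = 0.
T_surf′ = T_deep − (β/α)·ΔS = 6.8 − (8.1 × 10⁻⁴/1.7 × 10⁻⁴)·(-0.29) = 8.182 °C.
Cooling required: 16.2 − (8.182) = 8.018 °C.

8.2 °C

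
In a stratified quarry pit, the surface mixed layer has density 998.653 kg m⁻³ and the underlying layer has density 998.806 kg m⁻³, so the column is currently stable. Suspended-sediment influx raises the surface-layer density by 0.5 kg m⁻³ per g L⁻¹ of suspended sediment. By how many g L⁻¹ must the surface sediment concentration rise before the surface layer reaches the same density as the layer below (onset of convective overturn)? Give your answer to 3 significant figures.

0.306 g L⁻¹

Density deficit of the surface layer: 998.806 − 998.653 = 0.153 kg m⁻³.
Required change = 0.153 / 0.5 = 0.306 g L⁻¹.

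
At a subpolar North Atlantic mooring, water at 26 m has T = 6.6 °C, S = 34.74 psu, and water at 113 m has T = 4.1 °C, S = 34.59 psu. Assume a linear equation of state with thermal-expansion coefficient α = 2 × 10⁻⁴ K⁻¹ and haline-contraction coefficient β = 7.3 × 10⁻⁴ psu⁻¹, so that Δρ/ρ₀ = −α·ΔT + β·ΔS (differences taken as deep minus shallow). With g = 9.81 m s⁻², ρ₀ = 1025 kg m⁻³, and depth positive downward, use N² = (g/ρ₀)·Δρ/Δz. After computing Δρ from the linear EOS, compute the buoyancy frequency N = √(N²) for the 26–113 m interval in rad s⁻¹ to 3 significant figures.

6.64 × 10⁻³ rad s⁻¹

ΔT = -2.5 K, ΔS = -0.15 psu (deep − shallow).
Δρ/ρ₀ = −αΔT + βΔS = 5.00 × 10⁻⁴ − 1.095 × 10⁻⁴ = 3.905 × 10⁻⁴, so Δρ ≈ 0.4003 kg m⁻³.
N² = (g/ρ₀)·Δρ/Δz = g·(Δρ/ρ₀)/Δz = 9.81 × 3.905 × 10⁻⁴ / 87 = 4.4032 × 10⁻⁵ s⁻².
N = √(4.4032 × 10⁻⁵) = 6.6357 × 10⁻³ rad s⁻¹ ≈ 6.64 × 10⁻³ rad s⁻¹.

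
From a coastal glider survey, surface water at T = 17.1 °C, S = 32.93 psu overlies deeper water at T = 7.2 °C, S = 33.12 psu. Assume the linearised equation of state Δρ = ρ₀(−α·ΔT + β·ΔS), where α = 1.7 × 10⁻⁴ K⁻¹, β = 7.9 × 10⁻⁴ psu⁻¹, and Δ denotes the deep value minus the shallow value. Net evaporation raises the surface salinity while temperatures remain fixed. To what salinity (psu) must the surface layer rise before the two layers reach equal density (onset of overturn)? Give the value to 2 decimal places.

35.25 psu

Neutral buoyancy requires −α(T_deep − T_surf) + β(S_deep − S_surf′) = 0.
S_surf′ = S_deep − (α/β)·ΔT = 33.12 − (1.7 × 10⁻⁴/7.9 × 10⁻⁴)·(-9.9) = 35.2504 psu.
Increase required: 35.2504 − 32.93 = 2.3204 psu.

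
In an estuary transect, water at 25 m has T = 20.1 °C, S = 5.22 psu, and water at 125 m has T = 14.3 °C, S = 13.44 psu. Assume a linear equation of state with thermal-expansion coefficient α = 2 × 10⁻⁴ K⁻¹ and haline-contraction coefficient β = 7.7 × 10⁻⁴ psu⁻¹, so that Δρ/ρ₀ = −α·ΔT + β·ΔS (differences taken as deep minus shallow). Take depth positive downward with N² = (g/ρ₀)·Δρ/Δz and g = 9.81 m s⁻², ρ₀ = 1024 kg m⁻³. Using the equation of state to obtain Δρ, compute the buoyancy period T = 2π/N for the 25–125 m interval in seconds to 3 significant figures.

232 s

ΔT = -5.8 K, ΔS = +8.22 psu (deep − shallow).
Δρ/ρ₀ = −αΔT + βΔS = 1.16 × 10⁻³ + 6.3294 × 10⁻³ = 7.4894 × 10⁻³, so Δρ ≈ 7.669 kg m⁻³.
N² = (g/ρ₀)·Δρ/Δz = g·(Δρ/ρ₀)/Δz = 9.81 × 7.4894 × 10⁻³ / 100 = 7.3471 × 10⁻⁴ s⁻².
N = √(7.3471 × 10⁻⁴) = 0.027106 rad s⁻¹ → T = 2π/N = 231.80 s ≈ 232 s.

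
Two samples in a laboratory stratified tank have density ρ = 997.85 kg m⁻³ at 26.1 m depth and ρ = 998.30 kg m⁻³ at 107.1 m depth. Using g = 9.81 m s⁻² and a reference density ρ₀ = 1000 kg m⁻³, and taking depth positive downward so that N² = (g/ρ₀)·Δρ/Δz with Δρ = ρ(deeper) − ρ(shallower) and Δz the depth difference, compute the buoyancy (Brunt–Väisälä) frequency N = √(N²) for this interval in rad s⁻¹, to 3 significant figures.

Δρ = 998.30 − 997.85 = 0.45 kg m⁻³ over Δz = 107.1 − 26.1 = 81 m.
N² = (9.81/1000) × (0.45/81) = 5.4500 × 10⁻⁵ s⁻².
N = √(5.4500 × 10⁻⁵) = 7.3824 × 10⁻³ rad s⁻¹ ≈ 7.38 × 10⁻³ rad s⁻¹.

7.38 × 10⁻³ rad s⁻¹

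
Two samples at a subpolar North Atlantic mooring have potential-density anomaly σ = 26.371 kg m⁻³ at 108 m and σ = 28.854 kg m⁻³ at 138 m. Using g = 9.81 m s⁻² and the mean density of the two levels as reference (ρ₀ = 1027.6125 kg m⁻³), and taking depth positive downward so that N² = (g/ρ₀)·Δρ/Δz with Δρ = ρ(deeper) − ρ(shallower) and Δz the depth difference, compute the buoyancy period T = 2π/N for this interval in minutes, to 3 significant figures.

3.73 min

Δρ = 1028.854 − 1026.371 = 2.483 kg m⁻³ over Δz = 138 − 108 = 30 m.
N² = (9.81/1027.6125) × (2.483/30) = 7.9012 × 10⁻⁴ s⁻².
N = √(7.9012 × 10⁻⁴) = 0.028109 rad s⁻¹, so T = 2π/N = 223.53 s = 3.7255 min ≈ 3.73 min.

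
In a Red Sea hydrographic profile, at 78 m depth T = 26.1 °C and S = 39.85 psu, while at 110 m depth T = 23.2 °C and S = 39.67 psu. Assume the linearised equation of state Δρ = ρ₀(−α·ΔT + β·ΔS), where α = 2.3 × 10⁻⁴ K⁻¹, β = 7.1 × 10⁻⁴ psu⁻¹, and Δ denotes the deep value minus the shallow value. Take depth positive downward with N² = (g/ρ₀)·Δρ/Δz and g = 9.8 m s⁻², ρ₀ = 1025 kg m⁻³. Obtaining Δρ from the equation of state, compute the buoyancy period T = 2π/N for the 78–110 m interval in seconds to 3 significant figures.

ΔT = -2.9 K, ΔS = -0.18 psu (deep − shallow).
Δρ/ρ₀ = −αΔT + βΔS = 6.67 × 10⁻⁴ − 1.278 × 10⁻⁴ = 5.392 × 10⁻⁴, so Δρ ≈ 0.5527 kg m⁻³.
N² = (g/ρ₀)·Δρ/Δz = g·(Δρ/ρ₀)/Δz = 9.8 × 5.392 × 10⁻⁴ / 32 = 1.6513 × 10⁻⁴ s⁻².
N = √(1.6513 × 10⁻⁴) = 0.012850 rad s⁻¹ → T = 2π/N = 488.96 s ≈ 489 s.

489 s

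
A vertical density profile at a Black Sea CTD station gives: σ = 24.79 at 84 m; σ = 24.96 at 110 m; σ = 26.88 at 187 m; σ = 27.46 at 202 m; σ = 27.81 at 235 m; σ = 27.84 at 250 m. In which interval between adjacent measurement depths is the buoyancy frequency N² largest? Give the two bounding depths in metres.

Compute the density gradient over each adjacent pair:
  84–110 m: Δρ/Δz = 0.17/26 = 6.5 × 10⁻³ kg m⁻⁴
  110–187 m: Δρ/Δz = 1.92/77 = 0.025 kg m⁻⁴
  187–202 m: Δρ/Δz = 0.58/15 = 0.039 kg m⁻⁴
  202–235 m: Δρ/Δz = 0.35/33 = 0.011 kg m⁻⁴
  235–250 m: Δρ/Δz = 0.03/15 = 2.0 × 10⁻³ kg m⁻⁴
The largest gradient is in the 187–202 m interval — the pycnocline.

187–202 m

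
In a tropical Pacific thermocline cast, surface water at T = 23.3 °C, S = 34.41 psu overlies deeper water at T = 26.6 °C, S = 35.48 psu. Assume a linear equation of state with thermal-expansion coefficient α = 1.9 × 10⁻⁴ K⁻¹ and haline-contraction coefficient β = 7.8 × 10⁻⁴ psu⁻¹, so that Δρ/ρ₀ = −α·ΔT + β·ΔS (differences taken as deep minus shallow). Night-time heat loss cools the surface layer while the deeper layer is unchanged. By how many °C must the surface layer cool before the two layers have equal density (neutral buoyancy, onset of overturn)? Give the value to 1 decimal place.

Neutral buoyancy requires Δρ = 0, i.e. −α(T_deep − T_surf′) + β(S_deep − S_surf) = 0.
T_surf′ = T_deep − (β/α)·ΔS = 26.6 − (7.8 × 10⁻⁴/1.9 × 10⁻⁴)·(+1.07) = 22.207 °C.
Cooling required: 23.3 − (22.207) = 1.093 °C.

1.1 °C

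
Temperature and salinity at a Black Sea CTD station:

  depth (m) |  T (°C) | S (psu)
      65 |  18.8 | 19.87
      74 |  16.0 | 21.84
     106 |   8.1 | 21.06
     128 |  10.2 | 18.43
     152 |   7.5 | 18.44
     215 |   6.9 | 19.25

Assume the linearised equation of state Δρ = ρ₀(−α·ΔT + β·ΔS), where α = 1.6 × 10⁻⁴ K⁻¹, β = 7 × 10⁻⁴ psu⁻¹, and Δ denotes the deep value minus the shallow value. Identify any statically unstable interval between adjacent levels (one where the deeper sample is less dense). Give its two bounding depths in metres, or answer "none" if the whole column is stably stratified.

Evaluate Δρ/ρ₀ = −αΔT + βΔS across each adjacent pair:
  65–74 m: −αΔT+βΔS = −(1.6 × 10⁻⁴)(-2.8)+(7 × 10⁻⁴)(+1.97) = 1.8 × 10⁻³ → stable
  74–106 m: −αΔT+βΔS = −(1.6 × 10⁻⁴)(-7.9)+(7 × 10⁻⁴)(-0.78) = 7.2 × 10⁻⁴ → stable
  106–128 m: −αΔT+βΔS = −(1.6 × 10⁻⁴)(+2.1)+(7 × 10⁻⁴)(-2.63) = -2.2 × 10⁻³ → UNSTABLE
  128–152 m: −αΔT+βΔS = −(1.6 × 10⁻⁴)(-2.7)+(7 × 10⁻⁴)(+0.01) = 4.4 × 10⁻⁴ → stable
  152–215 m: −αΔT+βΔS = −(1.6 × 10⁻⁴)(-0.6)+(7 × 10⁻⁴)(+0.81) = 6.6 × 10⁻⁴ → stable
The 106–128 m interval has Δρ < 0: lighter water underlies denser water.

106–128 m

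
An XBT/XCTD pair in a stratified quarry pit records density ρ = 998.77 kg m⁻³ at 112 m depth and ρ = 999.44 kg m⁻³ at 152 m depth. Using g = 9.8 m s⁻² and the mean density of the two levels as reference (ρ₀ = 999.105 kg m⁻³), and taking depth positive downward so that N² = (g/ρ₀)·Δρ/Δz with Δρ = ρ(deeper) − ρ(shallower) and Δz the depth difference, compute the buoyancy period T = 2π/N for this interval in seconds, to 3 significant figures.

490 s

Δρ = 999.44 − 998.77 = 0.67 kg m⁻³ over Δz = 152 − 112 = 40 m.
N² = (9.8/999.105) × (0.67/40) = 1.6430 × 10⁻⁴ s⁻².
N = √(1.6430 × 10⁻⁴) = 0.012818 rad s⁻¹, so T = 2π/N = 490.18 s ≈ 490 s.
A positive N² confirms static stability across the interval.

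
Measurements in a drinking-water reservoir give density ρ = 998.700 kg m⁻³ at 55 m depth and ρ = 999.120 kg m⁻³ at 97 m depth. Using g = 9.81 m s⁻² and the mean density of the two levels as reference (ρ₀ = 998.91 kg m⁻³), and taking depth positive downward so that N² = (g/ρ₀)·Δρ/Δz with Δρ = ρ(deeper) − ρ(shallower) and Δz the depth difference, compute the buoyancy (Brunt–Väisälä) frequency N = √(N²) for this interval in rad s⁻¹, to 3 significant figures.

9.91 × 10⁻³ rad s⁻¹

Δρ = 999.120 − 998.700 = 0.420 kg m⁻³ over Δz = 97 − 55 = 42 m.
N² = (9.81/998.91) × (0.420/42) = 9.8207 × 10⁻⁵ s⁻².
N = √(9.8207 × 10⁻⁵) = 9.9099 × 10⁻³ rad s⁻¹ ≈ 9.91 × 10⁻³ rad s⁻¹.
A positive N² confirms static stability across the interval.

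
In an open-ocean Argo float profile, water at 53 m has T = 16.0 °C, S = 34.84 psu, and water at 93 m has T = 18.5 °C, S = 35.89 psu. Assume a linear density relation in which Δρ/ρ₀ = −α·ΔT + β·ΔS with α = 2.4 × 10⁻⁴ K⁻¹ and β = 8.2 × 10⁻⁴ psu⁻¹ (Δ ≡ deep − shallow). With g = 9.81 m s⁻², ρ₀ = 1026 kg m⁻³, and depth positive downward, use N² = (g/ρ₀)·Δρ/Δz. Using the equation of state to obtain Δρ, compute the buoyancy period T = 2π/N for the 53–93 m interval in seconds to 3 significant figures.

785 s

ΔT = +2.5 K, ΔS = +1.05 psu (deep − shallow).
Δρ/ρ₀ = −αΔT + βΔS = -6.00 × 10⁻⁴ + 8.61 × 10⁻⁴ = 2.61 × 10⁻⁴, so Δρ ≈ 0.2678 kg m⁻³.
N² = (g/ρ₀)·Δρ/Δz = g·(Δρ/ρ₀)/Δz = 9.81 × 2.61 × 10⁻⁴ / 40 = 6.4010 × 10⁻⁵ s⁻².
N = √(6.4010 × 10⁻⁵) = 8.0006 × 10⁻³ rad s⁻¹ → T = 2π/N = 785.34 s ≈ 785 s.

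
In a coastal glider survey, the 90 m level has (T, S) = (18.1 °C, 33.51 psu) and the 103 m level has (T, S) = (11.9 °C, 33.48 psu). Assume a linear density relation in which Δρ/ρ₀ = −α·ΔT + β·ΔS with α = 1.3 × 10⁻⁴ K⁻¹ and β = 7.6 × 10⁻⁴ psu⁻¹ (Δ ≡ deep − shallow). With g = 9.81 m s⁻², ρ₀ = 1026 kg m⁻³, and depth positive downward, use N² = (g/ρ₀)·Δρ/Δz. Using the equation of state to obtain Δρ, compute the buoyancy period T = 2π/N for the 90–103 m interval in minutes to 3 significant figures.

ΔT = -6.2 K, ΔS = -0.03 psu (deep − shallow).
Δρ/ρ₀ = −αΔT + βΔS = 8.06 × 10⁻⁴ − 2.28 × 10⁻⁵ = 7.832 × 10⁻⁴, so Δρ ≈ 0.8036 kg m⁻³.
N² = (g/ρ₀)·Δρ/Δz = g·(Δρ/ρ₀)/Δz = 9.81 × 7.832 × 10⁻⁴ / 13 = 5.9101 × 10⁻⁴ s⁻².
N = √(5.9101 × 10⁻⁴) = 0.024311 rad s⁻¹ → T = 2π/N = 258.45 s = 4.3075 min ≈ 4.31 min.

4.31 min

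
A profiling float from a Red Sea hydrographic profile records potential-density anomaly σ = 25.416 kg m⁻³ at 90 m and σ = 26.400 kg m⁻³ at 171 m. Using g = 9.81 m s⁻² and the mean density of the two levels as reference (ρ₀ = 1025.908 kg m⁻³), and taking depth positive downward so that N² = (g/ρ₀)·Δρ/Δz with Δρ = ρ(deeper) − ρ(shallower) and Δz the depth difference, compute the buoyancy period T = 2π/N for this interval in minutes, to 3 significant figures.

9.72 min

Δρ = 1026.400 − 1025.416 = 0.984 kg m⁻³ over Δz = 171 − 90 = 81 m.
N² = (9.81/1025.908) × (0.984/81) = 1.1616 × 10⁻⁴ s⁻².
N = √(1.1616 × 10⁻⁴) = 0.010778 rad s⁻¹, so T = 2π/N = 582.96 s = 9.7160 min ≈ 9.72 min.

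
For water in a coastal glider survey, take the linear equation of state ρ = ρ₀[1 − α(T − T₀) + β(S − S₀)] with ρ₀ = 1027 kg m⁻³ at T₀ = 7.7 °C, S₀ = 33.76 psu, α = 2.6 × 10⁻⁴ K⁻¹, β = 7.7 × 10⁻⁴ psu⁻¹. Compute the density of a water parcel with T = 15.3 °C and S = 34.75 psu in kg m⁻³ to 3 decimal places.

T − T₀ = +7.6 K, S − S₀ = +0.99 psu.
Bracket = 1 − α·(+7.6) + β·(+0.99) = 1 + (-1.2137 × 10⁻³) = 0.9987863.
ρ = 1027 × 0.9987863 = 1025.754 kg m⁻³.

1025.754 kg m⁻³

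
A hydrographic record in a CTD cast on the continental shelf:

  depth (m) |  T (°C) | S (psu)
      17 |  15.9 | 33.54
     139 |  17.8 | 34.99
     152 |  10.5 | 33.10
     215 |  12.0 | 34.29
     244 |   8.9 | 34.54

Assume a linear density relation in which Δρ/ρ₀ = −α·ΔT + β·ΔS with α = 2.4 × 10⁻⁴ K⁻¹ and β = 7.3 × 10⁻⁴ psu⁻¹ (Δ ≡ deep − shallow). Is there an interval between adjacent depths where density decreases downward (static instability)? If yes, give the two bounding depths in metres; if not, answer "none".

Evaluate Δρ/ρ₀ = −αΔT + βΔS across each adjacent pair:
  17–139 m: −αΔT+βΔS = −(2.4 × 10⁻⁴)(+1.9)+(7.3 × 10⁻⁴)(+1.45) = 6.0 × 10⁻⁴ → stable
  139–152 m: −αΔT+βΔS = −(2.4 × 10⁻⁴)(-7.3)+(7.3 × 10⁻⁴)(-1.89) = 3.7 × 10⁻⁴ → stable
  152–215 m: −αΔT+βΔS = −(2.4 × 10⁻⁴)(+1.5)+(7.3 × 10⁻⁴)(+1.19) = 5.1 × 10⁻⁴ → stable
  215–244 m: −αΔT+βΔS = −(2.4 × 10⁻⁴)(-3.1)+(7.3 × 10⁻⁴)(+0.25) = 9.3 × 10⁻⁴ → stable
Every interval has Δρ > 0: the column is stably stratified throughout.

none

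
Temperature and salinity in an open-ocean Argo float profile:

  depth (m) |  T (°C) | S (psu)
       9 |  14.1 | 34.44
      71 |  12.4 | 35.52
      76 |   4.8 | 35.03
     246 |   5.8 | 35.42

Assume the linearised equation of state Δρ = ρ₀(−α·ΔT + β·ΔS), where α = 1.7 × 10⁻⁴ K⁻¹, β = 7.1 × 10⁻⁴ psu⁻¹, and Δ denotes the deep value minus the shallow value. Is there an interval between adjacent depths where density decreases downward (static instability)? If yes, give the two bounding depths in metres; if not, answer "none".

Evaluate Δρ/ρ₀ = −αΔT + βΔS across each adjacent pair:
  9–71 m: −αΔT+βΔS = −(1.7 × 10⁻⁴)(-1.7)+(7.1 × 10⁻⁴)(+1.08) = 1.1 × 10⁻³ → stable
  71–76 m: −αΔT+βΔS = −(1.7 × 10⁻⁴)(-7.6)+(7.1 × 10⁻⁴)(-0.49) = 9.4 × 10⁻⁴ → stable
  76–246 m: −αΔT+βΔS = −(1.7 × 10⁻⁴)(+1.0)+(7.1 × 10⁻⁴)(+0.39) = 1.1 × 10⁻⁴ → stable
Every interval has Δρ > 0: the column is stably stratified throughout.

none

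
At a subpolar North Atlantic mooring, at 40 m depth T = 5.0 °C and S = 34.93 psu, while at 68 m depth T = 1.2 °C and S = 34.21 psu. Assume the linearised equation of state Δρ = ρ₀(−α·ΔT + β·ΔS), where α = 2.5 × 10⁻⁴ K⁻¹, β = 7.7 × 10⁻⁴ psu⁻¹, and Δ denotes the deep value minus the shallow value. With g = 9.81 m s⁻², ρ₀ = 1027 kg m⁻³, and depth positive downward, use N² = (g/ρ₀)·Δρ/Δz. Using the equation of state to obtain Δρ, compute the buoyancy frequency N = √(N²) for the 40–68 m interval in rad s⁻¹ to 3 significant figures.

0.0118 rad s⁻¹

ΔT = -3.8 K, ΔS = -0.72 psu (deep − shallow).
Δρ/ρ₀ = −αΔT + βΔS = 9.50 × 10⁻⁴ − 5.544 × 10⁻⁴ = 3.956 × 10⁻⁴, so Δρ ≈ 0.4063 kg m⁻³.
N² = (g/ρ₀)·Δρ/Δz = g·(Δρ/ρ₀)/Δz = 9.81 × 3.956 × 10⁻⁴ / 28 = 1.3860 × 10⁻⁴ s⁻².
N = √(1.3860 × 10⁻⁴) = 0.011773 rad s⁻¹ ≈ 0.0118 rad s⁻¹.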